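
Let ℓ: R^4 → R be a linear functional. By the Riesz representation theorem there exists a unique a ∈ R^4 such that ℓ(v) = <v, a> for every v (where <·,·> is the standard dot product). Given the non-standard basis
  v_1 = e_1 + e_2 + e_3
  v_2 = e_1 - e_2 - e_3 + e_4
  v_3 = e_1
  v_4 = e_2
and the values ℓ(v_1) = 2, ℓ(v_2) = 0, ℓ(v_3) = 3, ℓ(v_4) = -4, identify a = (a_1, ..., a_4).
a = (3, -4, 3, -4)

Write a = (a_1, ..., a_4) in the standard basis. For each basis vector v_i, ℓ(v_i) = <v_i, a> is a linear equation in the a_j's. Collect the n equations into a matrix system V a = ℓ, where row i of V is v_i (expressed in the standard basis). Since V is invertible (lower-triangular with 1s on the diagonal, up to permutation), solve by back-substitution:
  V =
[[1, 1, 1, 0],
 [1, -1, -1, 1],
 [1, 0, 0, 0],
 [0, 1, 0, 0]]
  V a = (2, 0, 3, -4)
Solving gives a = (3, -4, 3, -4).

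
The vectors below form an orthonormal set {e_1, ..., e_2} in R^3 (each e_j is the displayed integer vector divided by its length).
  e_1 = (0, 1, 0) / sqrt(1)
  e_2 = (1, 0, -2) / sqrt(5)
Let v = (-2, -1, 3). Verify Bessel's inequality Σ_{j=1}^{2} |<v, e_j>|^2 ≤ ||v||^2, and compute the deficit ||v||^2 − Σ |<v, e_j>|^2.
Σ |<v, e_j>|^2 = 69/5; ||v||^2 = 14; deficit = 1/5

Write each e_j = u_j / sqrt(<u_j, u_j>) where u_j is the displayed integer vector. Then <v, e_j> = <v, u_j> / sqrt(<u_j, u_j>), so |<v, e_j>|^2 = <v, u_j>^2 / <u_j, u_j>.
Coefficients: <v, e_1> = -1/sqrt(1), <v, e_2> = -8/sqrt(5).
Square and sum: Σ |<v, e_j>|^2 = 69/5.
Compute ||v||^2 = v·v = 14.
Deficit = 14 − 69/5 = 1/5 ≥ 0, confirming Bessel's inequality. (The deficit equals ||v − Σ <v,e_j> e_j||^2, the squared distance from v to span{e_j}.)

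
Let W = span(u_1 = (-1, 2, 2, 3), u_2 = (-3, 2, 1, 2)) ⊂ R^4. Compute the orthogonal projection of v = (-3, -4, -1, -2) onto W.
proj_W(v) = (-65/33, -34/33, -25/11, -92/33)

Set up U = [u_1 | ... | u_2] ∈ R^(4×2). The projector onto W = col(U) is P = U (U^T U)^(-1) U^T.
Compute U^T U =
  [18, 15]
  [15, 18],
and U^T v = (-13, -4).
Solve U^T U · c = U^T v for the coefficients: c = (-58/33, 41/33). The projection is proj_W(v) = U c.
Check: (v - proj_W(v)) · u_1 = 0  (should be 0).
Check: (v - proj_W(v)) · u_2 = 0  (should be 0).
Result: proj_W(v) = (-65/33, -34/33, -25/11, -92/33).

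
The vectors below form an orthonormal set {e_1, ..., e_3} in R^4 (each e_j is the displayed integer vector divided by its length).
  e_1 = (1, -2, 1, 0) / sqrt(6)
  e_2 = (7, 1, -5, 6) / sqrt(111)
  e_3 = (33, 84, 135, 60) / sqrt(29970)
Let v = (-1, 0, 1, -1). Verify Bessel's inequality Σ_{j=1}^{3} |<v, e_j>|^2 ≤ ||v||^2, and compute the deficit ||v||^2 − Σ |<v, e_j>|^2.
Σ |<v, e_j>|^2 = 134/45; ||v||^2 = 3; deficit = 1/45

Write each e_j = u_j / sqrt(<u_j, u_j>) where u_j is the displayed integer vector. Then <v, e_j> = <v, u_j> / sqrt(<u_j, u_j>), so |<v, e_j>|^2 = <v, u_j>^2 / <u_j, u_j>.
Coefficients: <v, e_1> = 0/sqrt(6), <v, e_2> = -18/sqrt(111), <v, e_3> = 42/sqrt(29970).
Square and sum: Σ |<v, e_j>|^2 = 134/45.
Compute ||v||^2 = v·v = 3.
Deficit = 3 − 134/45 = 1/45 ≥ 0, confirming Bessel's inequality. (The deficit equals ||v − Σ <v,e_j> e_j||^2, the squared distance from v to span{e_j}.)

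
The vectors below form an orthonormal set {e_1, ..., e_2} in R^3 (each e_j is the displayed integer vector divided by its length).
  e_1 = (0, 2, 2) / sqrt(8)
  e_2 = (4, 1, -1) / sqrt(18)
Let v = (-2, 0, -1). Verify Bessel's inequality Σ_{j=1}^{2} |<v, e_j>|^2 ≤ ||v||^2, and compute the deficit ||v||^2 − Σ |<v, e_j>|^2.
Σ |<v, e_j>|^2 = 29/9; ||v||^2 = 5; deficit = 16/9

Write each e_j = u_j / sqrt(<u_j, u_j>) where u_j is the displayed integer vector. Then <v, e_j> = <v, u_j> / sqrt(<u_j, u_j>), so |<v, e_j>|^2 = <v, u_j>^2 / <u_j, u_j>.
Coefficients: <v, e_1> = -2/sqrt(8), <v, e_2> = -7/sqrt(18).
Square and sum: Σ |<v, e_j>|^2 = 29/9.
Compute ||v||^2 = v·v = 5.
Deficit = 5 − 29/9 = 16/9 ≥ 0, confirming Bessel's inequality. (The deficit equals ||v − Σ <v,e_j> e_j||^2, the squared distance from v to span{e_j}.)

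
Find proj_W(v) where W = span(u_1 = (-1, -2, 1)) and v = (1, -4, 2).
proj_W(v) = (-3/2, -3, 3/2)

Set up U = [u_1 | ... | u_1] ∈ R^(3×1). The projector onto W = col(U) is P = U (U^T U)^(-1) U^T.
Compute U^T U =
  [6],
and U^T v = (9).
Solve U^T U · c = U^T v for the coefficients: c = (3/2). The projection is proj_W(v) = U c.
Check: (v - proj_W(v)) · u_1 = 0  (should be 0).
Result: proj_W(v) = (-3/2, -3, 3/2).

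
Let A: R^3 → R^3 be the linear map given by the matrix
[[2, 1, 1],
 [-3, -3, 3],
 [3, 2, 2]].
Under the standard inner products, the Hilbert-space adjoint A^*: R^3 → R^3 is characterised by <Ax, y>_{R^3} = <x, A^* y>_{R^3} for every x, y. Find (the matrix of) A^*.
A^* = A^T =
[[2, -3, 3],
 [1, -3, 2],
 [1, 3, 2]]

For real matrices with standard dot products, the defining identity <Ax, y> = <x, A^* y> gives (Ax)^T y = x^T (A^*) y, i.e. x^T A^T y = x^T (A^*) y. Since this holds for all x, y, we must have A^* = A^T. Therefore
A^* =
[[2, -3, 3],
 [1, -3, 2],
 [1, 3, 2]].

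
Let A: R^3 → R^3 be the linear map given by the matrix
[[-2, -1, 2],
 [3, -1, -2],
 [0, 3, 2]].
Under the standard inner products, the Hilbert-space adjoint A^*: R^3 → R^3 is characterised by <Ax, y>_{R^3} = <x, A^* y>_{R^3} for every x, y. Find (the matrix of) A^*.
A^* = A^T =
[[-2, 3, 0],
 [-1, -1, 3],
 [2, -2, 2]]

For real matrices with standard dot products, the defining identity <Ax, y> = <x, A^* y> gives (Ax)^T y = x^T (A^*) y, i.e. x^T A^T y = x^T (A^*) y. Since this holds for all x, y, we must have A^* = A^T. Therefore
A^* =
[[-2, 3, 0],
 [-1, -1, 3],
 [2, -2, 2]].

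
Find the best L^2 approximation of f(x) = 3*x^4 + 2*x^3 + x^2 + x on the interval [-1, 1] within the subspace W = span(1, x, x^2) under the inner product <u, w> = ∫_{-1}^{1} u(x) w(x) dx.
g(x) = 25*x^2/7 + 11*x/5 - 9/35

The best approximation g ∈ W is the orthogonal projection of f onto W. Writing g = a_0 + a_1 x + a_2 x^2, the coefficients solve the normal equations G · a = b where
  G_{ij} = <φ_i, φ_j> and b_i = <f, φ_i>, with φ_0 = 1, φ_1 = x, φ_2 = x^2.
G =
  [2, 0, 2/3]
  [0, 2/3, 0]
  [2/3, 0, 2/5],
b = (28/15, 22/15, 44/35).
Solving gives a_0 = -9/35, a_1 = 11/5, a_2 = 25/7, so
  g(x) = 25*x^2/7 + 11*x/5 - 9/35.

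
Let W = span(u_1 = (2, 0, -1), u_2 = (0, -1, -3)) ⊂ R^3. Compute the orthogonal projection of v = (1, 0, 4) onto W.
proj_W(v) = (32/41, 54/41, 146/41)

Set up U = [u_1 | ... | u_2] ∈ R^(3×2). The projector onto W = col(U) is P = U (U^T U)^(-1) U^T.
Compute U^T U =
  [5, 3]
  [3, 10],
and U^T v = (-2, -12).
Solve U^T U · c = U^T v for the coefficients: c = (16/41, -54/41). The projection is proj_W(v) = U c.
Check: (v - proj_W(v)) · u_1 = 0  (should be 0).
Check: (v - proj_W(v)) · u_2 = 0  (should be 0).
Result: proj_W(v) = (32/41, 54/41, 146/41).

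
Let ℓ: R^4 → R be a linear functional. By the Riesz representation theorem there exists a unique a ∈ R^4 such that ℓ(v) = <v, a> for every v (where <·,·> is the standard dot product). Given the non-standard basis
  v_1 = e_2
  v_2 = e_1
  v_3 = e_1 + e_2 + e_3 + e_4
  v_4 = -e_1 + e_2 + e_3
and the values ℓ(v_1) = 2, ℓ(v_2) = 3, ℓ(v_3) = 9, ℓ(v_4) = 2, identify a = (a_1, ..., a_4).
a = (3, 2, 3, 1)

Write a = (a_1, ..., a_4) in the standard basis. For each basis vector v_i, ℓ(v_i) = <v_i, a> is a linear equation in the a_j's. Collect the n equations into a matrix system V a = ℓ, where row i of V is v_i (expressed in the standard basis). Since V is invertible (lower-triangular with 1s on the diagonal, up to permutation), solve by back-substitution:
  V =
[[0, 1, 0, 0],
 [1, 0, 0, 0],
 [1, 1, 1, 1],
 [-1, 1, 1, 0]]
  V a = (2, 3, 9, 2)
Solving gives a = (3, 2, 3, 1).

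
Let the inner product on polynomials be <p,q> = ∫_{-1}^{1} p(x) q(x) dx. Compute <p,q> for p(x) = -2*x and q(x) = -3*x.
<p,q> = 4

Expand the product: p(x)·q(x) = 6*x^2.
∫_{-1}^{1} of each monomial x^k gives [2/(k+1) if k even, 0 if k odd]. Integrating term-by-term (or equivalently evaluating the antiderivative F(x) = 2*x^3 at the endpoints):
  F(1) − F(−1) = 2 − (-2) = 4.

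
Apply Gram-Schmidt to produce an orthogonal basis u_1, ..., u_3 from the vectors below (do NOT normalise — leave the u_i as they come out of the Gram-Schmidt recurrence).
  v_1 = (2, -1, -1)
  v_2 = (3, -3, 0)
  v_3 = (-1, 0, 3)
Orthogonal basis:
  u_1 = (2, -1, -1)
  u_2 = (0, -3/2, 3/2)
  u_3 = (2/3, 2/3, 2/3)

Apply the Gram-Schmidt recurrence
  u_1 = v_1
  u_i = v_i − Σ_{j<i} ((v_i · u_j) / (u_j · u_j)) · u_j.

Step by step this gives:
  u_1 = (2, -1, -1)
  u_2 = (0, -3/2, 3/2)
  u_3 = (2/3, 2/3, 2/3)

Orthogonality check:
  u_2 · u_1 = 0 (should be 0)
  u_3 · u_1 = 0 (should be 0)
  u_3 · u_2 = 0 (should be 0)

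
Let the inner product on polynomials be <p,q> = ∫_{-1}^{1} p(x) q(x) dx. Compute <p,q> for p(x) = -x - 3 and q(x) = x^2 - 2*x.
<p,q> = -2/3

Expand the product: p(x)·q(x) = -x^3 - x^2 + 6*x.
∫_{-1}^{1} of each monomial x^k gives [2/(k+1) if k even, 0 if k odd]. Integrating term-by-term (or equivalently evaluating the antiderivative F(x) = -x^4/4 - x^3/3 + 3*x^2 at the endpoints):
  F(1) − F(−1) = 29/12 − (37/12) = -2/3.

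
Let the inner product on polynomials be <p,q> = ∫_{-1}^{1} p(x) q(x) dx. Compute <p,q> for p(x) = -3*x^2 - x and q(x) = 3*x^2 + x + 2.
<p,q> = -124/15

Expand the product: p(x)·q(x) = -9*x^4 - 6*x^3 - 7*x^2 - 2*x.
∫_{-1}^{1} of each monomial x^k gives [2/(k+1) if k even, 0 if k odd]. Integrating term-by-term (or equivalently evaluating the antiderivative F(x) = -9*x^5/5 - 3*x^4/2 - 7*x^3/3 - x^2 at the endpoints):
  F(1) − F(−1) = -199/30 − (49/30) = -124/15.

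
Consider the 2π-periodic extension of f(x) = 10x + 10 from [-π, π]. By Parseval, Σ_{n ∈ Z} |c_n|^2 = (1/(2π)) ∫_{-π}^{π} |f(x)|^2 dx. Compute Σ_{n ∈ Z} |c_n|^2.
Σ |c_n|^2 = 100π^2/3 + 100

Expand and integrate term by term over [-π, π]:
  ∫ (10x)^2 dx = 100·(2π^3/3); ∫ 2·10·(10)·x dx = 0 (odd integrand); ∫ 10^2 dx = 100·2π.
So (1/(2π)) ∫_{-π}^{π} (10x + 10)^2 dx = 100π^2/3 + 100 = 100π^2/3 + 100.
Parseval ⇒ Σ |c_n|^2 = 100π^2/3 + 100.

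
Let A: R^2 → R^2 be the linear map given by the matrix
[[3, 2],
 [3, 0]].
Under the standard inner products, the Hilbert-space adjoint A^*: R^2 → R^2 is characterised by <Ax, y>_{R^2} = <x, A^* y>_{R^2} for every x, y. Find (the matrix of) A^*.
A^* = A^T =
[[3, 3],
 [2, 0]]

For real matrices with standard dot products, the defining identity <Ax, y> = <x, A^* y> gives (Ax)^T y = x^T (A^*) y, i.e. x^T A^T y = x^T (A^*) y. Since this holds for all x, y, we must have A^* = A^T. Therefore
A^* =
[[3, 3],
 [2, 0]].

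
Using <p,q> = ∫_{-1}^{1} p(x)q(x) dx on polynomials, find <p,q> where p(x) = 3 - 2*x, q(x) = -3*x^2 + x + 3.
<p,q> = 32/3

Expand the product: p(x)·q(x) = 6*x^3 - 11*x^2 - 3*x + 9.
∫_{-1}^{1} of each monomial x^k gives [2/(k+1) if k even, 0 if k odd]. Integrating term-by-term (or equivalently evaluating the antiderivative F(x) = 3*x^4/2 - 11*x^3/3 - 3*x^2/2 + 9*x at the endpoints):
  F(1) − F(−1) = 16/3 − (-16/3) = 32/3.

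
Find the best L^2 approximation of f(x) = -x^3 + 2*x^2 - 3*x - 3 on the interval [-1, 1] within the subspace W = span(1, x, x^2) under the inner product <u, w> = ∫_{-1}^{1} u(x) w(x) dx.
g(x) = 2*x^2 - 18*x/5 - 3

The best approximation g ∈ W is the orthogonal projection of f onto W. Writing g = a_0 + a_1 x + a_2 x^2, the coefficients solve the normal equations G · a = b where
  G_{ij} = <φ_i, φ_j> and b_i = <f, φ_i>, with φ_0 = 1, φ_1 = x, φ_2 = x^2.
G =
  [2, 0, 2/3]
  [0, 2/3, 0]
  [2/3, 0, 2/5],
b = (-14/3, -12/5, -6/5).
Solving gives a_0 = -3, a_1 = -18/5, a_2 = 2, so
  g(x) = 2*x^2 - 18*x/5 - 3.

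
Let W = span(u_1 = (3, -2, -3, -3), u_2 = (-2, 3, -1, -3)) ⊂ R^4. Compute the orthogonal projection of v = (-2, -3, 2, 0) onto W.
proj_W(v) = (20/713, -375/713, 631/713, 1065/713)

Set up U = [u_1 | ... | u_2] ∈ R^(4×2). The projector onto W = col(U) is P = U (U^T U)^(-1) U^T.
Compute U^T U =
  [31, 0]
  [0, 23],
and U^T v = (-6, -7).
Solve U^T U · c = U^T v for the coefficients: c = (-6/31, -7/23). The projection is proj_W(v) = U c.
Check: (v - proj_W(v)) · u_1 = 0  (should be 0).
Check: (v - proj_W(v)) · u_2 = 0  (should be 0).
Result: proj_W(v) = (20/713, -375/713, 631/713, 1065/713).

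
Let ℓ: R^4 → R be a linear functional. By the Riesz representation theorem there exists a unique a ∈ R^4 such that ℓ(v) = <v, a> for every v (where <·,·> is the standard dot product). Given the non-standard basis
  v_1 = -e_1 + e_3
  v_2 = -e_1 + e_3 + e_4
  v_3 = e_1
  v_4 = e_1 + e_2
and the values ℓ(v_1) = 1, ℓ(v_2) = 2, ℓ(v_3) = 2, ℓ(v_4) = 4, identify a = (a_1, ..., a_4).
a = (2, 2, 3, 1)

Write a = (a_1, ..., a_4) in the standard basis. For each basis vector v_i, ℓ(v_i) = <v_i, a> is a linear equation in the a_j's. Collect the n equations into a matrix system V a = ℓ, where row i of V is v_i (expressed in the standard basis). Since V is invertible (lower-triangular with 1s on the diagonal, up to permutation), solve by back-substitution:
  V =
[[-1, 0, 1, 0],
 [-1, 0, 1, 1],
 [1, 0, 0, 0],
 [1, 1, 0, 0]]
  V a = (1, 2, 2, 4)
Solving gives a = (2, 2, 3, 1).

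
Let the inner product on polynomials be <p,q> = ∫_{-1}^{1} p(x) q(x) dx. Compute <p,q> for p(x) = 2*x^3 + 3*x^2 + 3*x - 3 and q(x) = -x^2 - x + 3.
<p,q> = -14

Expand the product: p(x)·q(x) = -2*x^5 - 5*x^4 + 9*x^2 + 12*x - 9.
∫_{-1}^{1} of each monomial x^k gives [2/(k+1) if k even, 0 if k odd]. Integrating term-by-term (or equivalently evaluating the antiderivative F(x) = -x^6/3 - x^5 + 3*x^3 + 6*x^2 - 9*x at the endpoints):
  F(1) − F(−1) = -4/3 − (38/3) = -14.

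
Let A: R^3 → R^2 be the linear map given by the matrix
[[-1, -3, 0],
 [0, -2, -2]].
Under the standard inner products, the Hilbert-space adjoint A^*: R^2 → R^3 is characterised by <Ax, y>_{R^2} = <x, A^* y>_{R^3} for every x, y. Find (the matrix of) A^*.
A^* = A^T =
[[-1, 0],
 [-3, -2],
 [0, -2]]

For real matrices with standard dot products, the defining identity <Ax, y> = <x, A^* y> gives (Ax)^T y = x^T (A^*) y, i.e. x^T A^T y = x^T (A^*) y. Since this holds for all x, y, we must have A^* = A^T. Therefore
A^* =
[[-1, 0],
 [-3, -2],
 [0, -2]].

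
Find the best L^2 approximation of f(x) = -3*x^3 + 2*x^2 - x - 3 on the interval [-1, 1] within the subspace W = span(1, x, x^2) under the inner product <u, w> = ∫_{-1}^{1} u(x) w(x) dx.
g(x) = 2*x^2 - 14*x/5 - 3

The best approximation g ∈ W is the orthogonal projection of f onto W. Writing g = a_0 + a_1 x + a_2 x^2, the coefficients solve the normal equations G · a = b where
  G_{ij} = <φ_i, φ_j> and b_i = <f, φ_i>, with φ_0 = 1, φ_1 = x, φ_2 = x^2.
G =
  [2, 0, 2/3]
  [0, 2/3, 0]
  [2/3, 0, 2/5],
b = (-14/3, -28/15, -6/5).
Solving gives a_0 = -3, a_1 = -14/5, a_2 = 2, so
  g(x) = 2*x^2 - 14*x/5 - 3.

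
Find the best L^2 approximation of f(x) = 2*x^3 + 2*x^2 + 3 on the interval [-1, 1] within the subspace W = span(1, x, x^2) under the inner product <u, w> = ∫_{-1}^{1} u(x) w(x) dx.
g(x) = 2*x^2 + 6*x/5 + 3

The best approximation g ∈ W is the orthogonal projection of f onto W. Writing g = a_0 + a_1 x + a_2 x^2, the coefficients solve the normal equations G · a = b where
  G_{ij} = <φ_i, φ_j> and b_i = <f, φ_i>, with φ_0 = 1, φ_1 = x, φ_2 = x^2.
G =
  [2, 0, 2/3]
  [0, 2/3, 0]
  [2/3, 0, 2/5],
b = (22/3, 4/5, 14/5).
Solving gives a_0 = 3, a_1 = 6/5, a_2 = 2, so
  g(x) = 2*x^2 + 6*x/5 + 3.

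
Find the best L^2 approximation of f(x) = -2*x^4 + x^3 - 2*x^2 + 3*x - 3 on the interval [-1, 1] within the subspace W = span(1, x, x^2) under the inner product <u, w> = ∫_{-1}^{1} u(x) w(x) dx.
g(x) = -26*x^2/7 + 18*x/5 - 99/35

The best approximation g ∈ W is the orthogonal projection of f onto W. Writing g = a_0 + a_1 x + a_2 x^2, the coefficients solve the normal equations G · a = b where
  G_{ij} = <φ_i, φ_j> and b_i = <f, φ_i>, with φ_0 = 1, φ_1 = x, φ_2 = x^2.
G =
  [2, 0, 2/3]
  [0, 2/3, 0]
  [2/3, 0, 2/5],
b = (-122/15, 12/5, -118/35).
Solving gives a_0 = -99/35, a_1 = 18/5, a_2 = -26/7, so
  g(x) = -26*x^2/7 + 18*x/5 - 99/35.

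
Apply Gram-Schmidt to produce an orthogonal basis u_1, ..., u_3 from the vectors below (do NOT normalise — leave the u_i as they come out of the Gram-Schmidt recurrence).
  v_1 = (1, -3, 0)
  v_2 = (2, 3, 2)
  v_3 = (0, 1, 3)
Orthogonal basis:
  u_1 = (1, -3, 0)
  u_2 = (27/10, 9/10, 2)
  u_3 = (-150/121, -50/121, 225/121)

Apply the Gram-Schmidt recurrence
  u_1 = v_1
  u_i = v_i − Σ_{j<i} ((v_i · u_j) / (u_j · u_j)) · u_j.

Step by step this gives:
  u_1 = (1, -3, 0)
  u_2 = (27/10, 9/10, 2)
  u_3 = (-150/121, -50/121, 225/121)

Orthogonality check:
  u_2 · u_1 = 0 (should be 0)
  u_3 · u_1 = 0 (should be 0)
  u_3 · u_2 = 0 (should be 0)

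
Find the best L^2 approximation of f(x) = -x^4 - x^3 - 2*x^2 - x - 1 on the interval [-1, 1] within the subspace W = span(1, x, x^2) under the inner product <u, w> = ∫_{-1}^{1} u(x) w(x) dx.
g(x) = -20*x^2/7 - 8*x/5 - 32/35

The best approximation g ∈ W is the orthogonal projection of f onto W. Writing g = a_0 + a_1 x + a_2 x^2, the coefficients solve the normal equations G · a = b where
  G_{ij} = <φ_i, φ_j> and b_i = <f, φ_i>, with φ_0 = 1, φ_1 = x, φ_2 = x^2.
G =
  [2, 0, 2/3]
  [0, 2/3, 0]
  [2/3, 0, 2/5],
b = (-56/15, -16/15, -184/105).
Solving gives a_0 = -32/35, a_1 = -8/5, a_2 = -20/7, so
  g(x) = -20*x^2/7 - 8*x/5 - 32/35.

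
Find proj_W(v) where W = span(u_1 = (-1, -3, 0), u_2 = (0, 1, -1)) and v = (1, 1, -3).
proj_W(v) = (-4/11, 16/11, -28/11)

Set up U = [u_1 | ... | u_2] ∈ R^(3×2). The projector onto W = col(U) is P = U (U^T U)^(-1) U^T.
Compute U^T U =
  [10, -3]
  [-3, 2],
and U^T v = (-4, 4).
Solve U^T U · c = U^T v for the coefficients: c = (4/11, 28/11). The projection is proj_W(v) = U c.
Check: (v - proj_W(v)) · u_1 = 0  (should be 0).
Check: (v - proj_W(v)) · u_2 = 0  (should be 0).
Result: proj_W(v) = (-4/11, 16/11, -28/11).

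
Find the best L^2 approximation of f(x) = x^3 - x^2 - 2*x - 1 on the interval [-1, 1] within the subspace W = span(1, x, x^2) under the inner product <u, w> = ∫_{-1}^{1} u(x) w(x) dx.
g(x) = -x^2 - 7*x/5 - 1

The best approximation g ∈ W is the orthogonal projection of f onto W. Writing g = a_0 + a_1 x + a_2 x^2, the coefficients solve the normal equations G · a = b where
  G_{ij} = <φ_i, φ_j> and b_i = <f, φ_i>, with φ_0 = 1, φ_1 = x, φ_2 = x^2.
G =
  [2, 0, 2/3]
  [0, 2/3, 0]
  [2/3, 0, 2/5],
b = (-8/3, -14/15, -16/15).
Solving gives a_0 = -1, a_1 = -7/5, a_2 = -1, so
  g(x) = -x^2 - 7*x/5 - 1.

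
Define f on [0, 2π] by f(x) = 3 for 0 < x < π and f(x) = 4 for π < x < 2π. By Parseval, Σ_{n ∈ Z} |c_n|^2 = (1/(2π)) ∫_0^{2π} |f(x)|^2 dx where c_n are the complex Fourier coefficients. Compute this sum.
Σ |c_n|^2 = 25/2

Parseval equates the L^2 energy of f (normalised by 1/(2π)) with the ℓ^2 sum of its Fourier coefficients: (1/(2π)) ∫_0^{2π} |f|^2 = Σ |c_n|^2.
Compute the left side: (1/(2π)) [∫_0^π 3^2 dx + ∫_π^{2π} 4^2 dx] = (1/(2π)) · (9π + 16π) = (9 + 16)/2 = 25/2.
So Σ_{n ∈ Z} |c_n|^2 = 25/2.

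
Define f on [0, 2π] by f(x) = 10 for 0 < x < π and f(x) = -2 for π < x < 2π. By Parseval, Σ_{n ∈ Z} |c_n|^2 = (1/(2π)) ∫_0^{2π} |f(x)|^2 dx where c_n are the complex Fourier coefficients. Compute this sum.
Σ |c_n|^2 = 52

Parseval equates the L^2 energy of f (normalised by 1/(2π)) with the ℓ^2 sum of its Fourier coefficients: (1/(2π)) ∫_0^{2π} |f|^2 = Σ |c_n|^2.
Compute the left side: (1/(2π)) [∫_0^π 10^2 dx + ∫_π^{2π} (-2)^2 dx] = (1/(2π)) · (100π + 4π) = (100 + 4)/2 = 52.
So Σ_{n ∈ Z} |c_n|^2 = 52.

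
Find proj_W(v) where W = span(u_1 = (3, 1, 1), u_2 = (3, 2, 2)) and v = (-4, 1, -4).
proj_W(v) = (-4, -3/2, -3/2)

Set up U = [u_1 | ... | u_2] ∈ R^(3×2). The projector onto W = col(U) is P = U (U^T U)^(-1) U^T.
Compute U^T U =
  [11, 13]
  [13, 17],
and U^T v = (-15, -18).
Solve U^T U · c = U^T v for the coefficients: c = (-7/6, -1/6). The projection is proj_W(v) = U c.
Check: (v - proj_W(v)) · u_1 = 0  (should be 0).
Check: (v - proj_W(v)) · u_2 = 0  (should be 0).
Result: proj_W(v) = (-4, -3/2, -3/2).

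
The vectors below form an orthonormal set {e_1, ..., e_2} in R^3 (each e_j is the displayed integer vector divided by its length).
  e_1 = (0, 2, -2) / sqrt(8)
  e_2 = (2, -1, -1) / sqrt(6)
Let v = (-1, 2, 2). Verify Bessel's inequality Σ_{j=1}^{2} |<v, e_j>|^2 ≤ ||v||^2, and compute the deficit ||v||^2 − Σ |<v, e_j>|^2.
Σ |<v, e_j>|^2 = 6; ||v||^2 = 9; deficit = 3

Write each e_j = u_j / sqrt(<u_j, u_j>) where u_j is the displayed integer vector. Then <v, e_j> = <v, u_j> / sqrt(<u_j, u_j>), so |<v, e_j>|^2 = <v, u_j>^2 / <u_j, u_j>.
Coefficients: <v, e_1> = 0/sqrt(8), <v, e_2> = -6/sqrt(6).
Square and sum: Σ |<v, e_j>|^2 = 6.
Compute ||v||^2 = v·v = 9.
Deficit = 9 − 6 = 3 ≥ 0, confirming Bessel's inequality. (The deficit equals ||v − Σ <v,e_j> e_j||^2, the squared distance from v to span{e_j}.)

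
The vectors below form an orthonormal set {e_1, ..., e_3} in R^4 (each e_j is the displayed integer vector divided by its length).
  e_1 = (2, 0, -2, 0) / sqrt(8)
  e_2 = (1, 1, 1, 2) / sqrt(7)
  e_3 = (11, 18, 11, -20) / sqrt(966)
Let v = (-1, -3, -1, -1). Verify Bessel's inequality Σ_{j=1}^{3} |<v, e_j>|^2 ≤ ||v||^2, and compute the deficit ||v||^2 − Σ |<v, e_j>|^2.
Σ |<v, e_j>|^2 = 707/69; ||v||^2 = 12; deficit = 121/69

Write each e_j = u_j / sqrt(<u_j, u_j>) where u_j is the displayed integer vector. Then <v, e_j> = <v, u_j> / sqrt(<u_j, u_j>), so |<v, e_j>|^2 = <v, u_j>^2 / <u_j, u_j>.
Coefficients: <v, e_1> = 0/sqrt(8), <v, e_2> = -7/sqrt(7), <v, e_3> = -56/sqrt(966).
Square and sum: Σ |<v, e_j>|^2 = 707/69.
Compute ||v||^2 = v·v = 12.
Deficit = 12 − 707/69 = 121/69 ≥ 0, confirming Bessel's inequality. (The deficit equals ||v − Σ <v,e_j> e_j||^2, the squared distance from v to span{e_j}.)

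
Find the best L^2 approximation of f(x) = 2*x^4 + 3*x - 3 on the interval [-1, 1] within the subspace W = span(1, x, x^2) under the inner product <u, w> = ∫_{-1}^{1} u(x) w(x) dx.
g(x) = 12*x^2/7 + 3*x - 111/35

The best approximation g ∈ W is the orthogonal projection of f onto W. Writing g = a_0 + a_1 x + a_2 x^2, the coefficients solve the normal equations G · a = b where
  G_{ij} = <φ_i, φ_j> and b_i = <f, φ_i>, with φ_0 = 1, φ_1 = x, φ_2 = x^2.
G =
  [2, 0, 2/3]
  [0, 2/3, 0]
  [2/3, 0, 2/5],
b = (-26/5, 2, -10/7).
Solving gives a_0 = -111/35, a_1 = 3, a_2 = 12/7, so
  g(x) = 12*x^2/7 + 3*x - 111/35.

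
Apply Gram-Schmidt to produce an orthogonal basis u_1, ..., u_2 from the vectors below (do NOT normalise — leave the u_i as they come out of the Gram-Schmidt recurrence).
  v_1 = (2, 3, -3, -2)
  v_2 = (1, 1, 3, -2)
Orthogonal basis:
  u_1 = (2, 3, -3, -2)
  u_2 = (1, 1, 3, -2)

Apply the Gram-Schmidt recurrence
  u_1 = v_1
  u_i = v_i − Σ_{j<i} ((v_i · u_j) / (u_j · u_j)) · u_j.

Step by step this gives:
  u_1 = (2, 3, -3, -2)
  u_2 = (1, 1, 3, -2)

Orthogonality check:
  u_2 · u_1 = 0 (should be 0)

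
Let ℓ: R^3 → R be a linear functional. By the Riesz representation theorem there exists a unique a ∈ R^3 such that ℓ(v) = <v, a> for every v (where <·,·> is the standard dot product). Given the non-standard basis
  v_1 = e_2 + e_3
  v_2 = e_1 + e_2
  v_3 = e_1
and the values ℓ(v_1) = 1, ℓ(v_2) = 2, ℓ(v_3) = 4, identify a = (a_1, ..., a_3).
a = (4, -2, 3)

Write a = (a_1, ..., a_3) in the standard basis. For each basis vector v_i, ℓ(v_i) = <v_i, a> is a linear equation in the a_j's. Collect the n equations into a matrix system V a = ℓ, where row i of V is v_i (expressed in the standard basis). Since V is invertible (lower-triangular with 1s on the diagonal, up to permutation), solve by back-substitution:
  V =
[[0, 1, 1],
 [1, 1, 0],
 [1, 0, 0]]
  V a = (1, 2, 4)
Solving gives a = (4, -2, 3).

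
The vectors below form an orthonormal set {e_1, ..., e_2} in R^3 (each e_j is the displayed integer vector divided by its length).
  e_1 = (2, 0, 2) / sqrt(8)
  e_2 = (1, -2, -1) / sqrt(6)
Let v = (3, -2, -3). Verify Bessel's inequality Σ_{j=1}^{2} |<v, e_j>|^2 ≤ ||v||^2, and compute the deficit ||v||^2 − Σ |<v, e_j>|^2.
Σ |<v, e_j>|^2 = 50/3; ||v||^2 = 22; deficit = 16/3

Write each e_j = u_j / sqrt(<u_j, u_j>) where u_j is the displayed integer vector. Then <v, e_j> = <v, u_j> / sqrt(<u_j, u_j>), so |<v, e_j>|^2 = <v, u_j>^2 / <u_j, u_j>.
Coefficients: <v, e_1> = 0/sqrt(8), <v, e_2> = 10/sqrt(6).
Square and sum: Σ |<v, e_j>|^2 = 50/3.
Compute ||v||^2 = v·v = 22.
Deficit = 22 − 50/3 = 16/3 ≥ 0, confirming Bessel's inequality. (The deficit equals ||v − Σ <v,e_j> e_j||^2, the squared distance from v to span{e_j}.)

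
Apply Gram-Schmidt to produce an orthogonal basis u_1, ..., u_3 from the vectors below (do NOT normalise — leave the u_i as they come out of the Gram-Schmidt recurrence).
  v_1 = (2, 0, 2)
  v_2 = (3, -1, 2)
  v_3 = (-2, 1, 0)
Orthogonal basis:
  u_1 = (2, 0, 2)
  u_2 = (1/2, -1, -1/2)
  u_3 = (-1/3, -1/3, 1/3)

Apply the Gram-Schmidt recurrence
  u_1 = v_1
  u_i = v_i − Σ_{j<i} ((v_i · u_j) / (u_j · u_j)) · u_j.

Step by step this gives:
  u_1 = (2, 0, 2)
  u_2 = (1/2, -1, -1/2)
  u_3 = (-1/3, -1/3, 1/3)

Orthogonality check:
  u_2 · u_1 = 0 (should be 0)
  u_3 · u_1 = 0 (should be 0)
  u_3 · u_2 = 0 (should be 0)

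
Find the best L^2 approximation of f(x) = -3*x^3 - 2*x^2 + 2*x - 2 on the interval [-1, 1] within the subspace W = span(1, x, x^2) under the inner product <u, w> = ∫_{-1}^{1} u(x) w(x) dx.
g(x) = -2*x^2 + x/5 - 2

The best approximation g ∈ W is the orthogonal projection of f onto W. Writing g = a_0 + a_1 x + a_2 x^2, the coefficients solve the normal equations G · a = b where
  G_{ij} = <φ_i, φ_j> and b_i = <f, φ_i>, with φ_0 = 1, φ_1 = x, φ_2 = x^2.
G =
  [2, 0, 2/3]
  [0, 2/3, 0]
  [2/3, 0, 2/5],
b = (-16/3, 2/15, -32/15).
Solving gives a_0 = -2, a_1 = 1/5, a_2 = -2, so
  g(x) = -2*x^2 + x/5 - 2.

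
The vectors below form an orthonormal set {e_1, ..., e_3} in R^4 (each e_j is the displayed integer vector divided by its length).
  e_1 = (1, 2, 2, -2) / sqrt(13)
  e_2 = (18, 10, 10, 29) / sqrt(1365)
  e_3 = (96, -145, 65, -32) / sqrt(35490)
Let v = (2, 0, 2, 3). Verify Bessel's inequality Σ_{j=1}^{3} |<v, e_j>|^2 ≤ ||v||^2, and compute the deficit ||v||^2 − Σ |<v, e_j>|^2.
Σ |<v, e_j>|^2 = 2775/169; ||v||^2 = 17; deficit = 98/169

Write each e_j = u_j / sqrt(<u_j, u_j>) where u_j is the displayed integer vector. Then <v, e_j> = <v, u_j> / sqrt(<u_j, u_j>), so |<v, e_j>|^2 = <v, u_j>^2 / <u_j, u_j>.
Coefficients: <v, e_1> = 0/sqrt(13), <v, e_2> = 143/sqrt(1365), <v, e_3> = 226/sqrt(35490).
Square and sum: Σ |<v, e_j>|^2 = 2775/169.
Compute ||v||^2 = v·v = 17.
Deficit = 17 − 2775/169 = 98/169 ≥ 0, confirming Bessel's inequality. (The deficit equals ||v − Σ <v,e_j> e_j||^2, the squared distance from v to span{e_j}.)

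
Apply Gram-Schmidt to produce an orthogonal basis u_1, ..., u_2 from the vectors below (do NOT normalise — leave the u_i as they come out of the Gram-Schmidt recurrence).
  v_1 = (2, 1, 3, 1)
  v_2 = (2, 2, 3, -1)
Orthogonal basis:
  u_1 = (2, 1, 3, 1)
  u_2 = (2/15, 16/15, 1/5, -29/15)

Apply the Gram-Schmidt recurrence
  u_1 = v_1
  u_i = v_i − Σ_{j<i} ((v_i · u_j) / (u_j · u_j)) · u_j.

Step by step this gives:
  u_1 = (2, 1, 3, 1)
  u_2 = (2/15, 16/15, 1/5, -29/15)

Orthogonality check:
  u_2 · u_1 = 0 (should be 0)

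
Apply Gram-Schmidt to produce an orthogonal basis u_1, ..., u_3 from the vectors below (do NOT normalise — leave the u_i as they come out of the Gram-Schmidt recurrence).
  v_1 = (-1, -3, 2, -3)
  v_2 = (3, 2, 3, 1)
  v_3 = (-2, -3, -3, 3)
Orthogonal basis:
  u_1 = (-1, -3, 2, -3)
  u_2 = (63/23, 28/23, 81/23, 5/23)
  u_3 = (128/493, -1203/493, 235/493, 1317/493)

Apply the Gram-Schmidt recurrence
  u_1 = v_1
  u_i = v_i − Σ_{j<i} ((v_i · u_j) / (u_j · u_j)) · u_j.

Step by step this gives:
  u_1 = (-1, -3, 2, -3)
  u_2 = (63/23, 28/23, 81/23, 5/23)
  u_3 = (128/493, -1203/493, 235/493, 1317/493)

Orthogonality check:
  u_2 · u_1 = 0 (should be 0)
  u_3 · u_1 = 0 (should be 0)
  u_3 · u_2 = 0 (should be 0)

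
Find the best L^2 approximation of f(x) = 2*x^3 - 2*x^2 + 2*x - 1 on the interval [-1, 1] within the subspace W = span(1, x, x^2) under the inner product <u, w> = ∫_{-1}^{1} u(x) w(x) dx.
g(x) = -2*x^2 + 16*x/5 - 1

The best approximation g ∈ W is the orthogonal projection of f onto W. Writing g = a_0 + a_1 x + a_2 x^2, the coefficients solve the normal equations G · a = b where
  G_{ij} = <φ_i, φ_j> and b_i = <f, φ_i>, with φ_0 = 1, φ_1 = x, φ_2 = x^2.
G =
  [2, 0, 2/3]
  [0, 2/3, 0]
  [2/3, 0, 2/5],
b = (-10/3, 32/15, -22/15).
Solving gives a_0 = -1, a_1 = 16/5, a_2 = -2, so
  g(x) = -2*x^2 + 16*x/5 - 1.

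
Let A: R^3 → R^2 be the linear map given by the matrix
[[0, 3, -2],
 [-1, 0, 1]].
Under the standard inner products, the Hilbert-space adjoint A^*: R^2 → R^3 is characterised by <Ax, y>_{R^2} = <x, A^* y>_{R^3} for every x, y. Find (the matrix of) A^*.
A^* = A^T =
[[0, -1],
 [3, 0],
 [-2, 1]]

For real matrices with standard dot products, the defining identity <Ax, y> = <x, A^* y> gives (Ax)^T y = x^T (A^*) y, i.e. x^T A^T y = x^T (A^*) y. Since this holds for all x, y, we must have A^* = A^T. Therefore
A^* =
[[0, -1],
 [3, 0],
 [-2, 1]].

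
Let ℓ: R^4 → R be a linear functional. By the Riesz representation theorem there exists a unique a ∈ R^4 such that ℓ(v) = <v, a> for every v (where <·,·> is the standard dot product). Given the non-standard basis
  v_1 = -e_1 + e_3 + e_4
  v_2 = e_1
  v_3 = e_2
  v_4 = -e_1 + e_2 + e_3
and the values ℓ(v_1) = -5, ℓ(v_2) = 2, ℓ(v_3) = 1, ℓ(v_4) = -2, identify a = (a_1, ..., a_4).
a = (2, 1, -1, -2)

Write a = (a_1, ..., a_4) in the standard basis. For each basis vector v_i, ℓ(v_i) = <v_i, a> is a linear equation in the a_j's. Collect the n equations into a matrix system V a = ℓ, where row i of V is v_i (expressed in the standard basis). Since V is invertible (lower-triangular with 1s on the diagonal, up to permutation), solve by back-substitution:
  V =
[[-1, 0, 1, 1],
 [1, 0, 0, 0],
 [0, 1, 0, 0],
 [-1, 1, 1, 0]]
  V a = (-5, 2, 1, -2)
Solving gives a = (2, 1, -1, -2).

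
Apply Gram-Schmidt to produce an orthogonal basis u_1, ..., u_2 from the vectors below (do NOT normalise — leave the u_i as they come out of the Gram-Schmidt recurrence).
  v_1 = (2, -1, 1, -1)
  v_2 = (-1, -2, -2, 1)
Orthogonal basis:
  u_1 = (2, -1, 1, -1)
  u_2 = (-1/7, -17/7, -11/7, 4/7)

Apply the Gram-Schmidt recurrence
  u_1 = v_1
  u_i = v_i − Σ_{j<i} ((v_i · u_j) / (u_j · u_j)) · u_j.

Step by step this gives:
  u_1 = (2, -1, 1, -1)
  u_2 = (-1/7, -17/7, -11/7, 4/7)

Orthogonality check:
  u_2 · u_1 = 0 (should be 0)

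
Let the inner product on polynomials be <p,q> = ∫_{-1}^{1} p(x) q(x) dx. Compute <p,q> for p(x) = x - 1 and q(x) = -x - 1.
<p,q> = 4/3

Expand the product: p(x)·q(x) = 1 - x^2.
∫_{-1}^{1} of each monomial x^k gives [2/(k+1) if k even, 0 if k odd]. Integrating term-by-term (or equivalently evaluating the antiderivative F(x) = -x^3/3 + x at the endpoints):
  F(1) − F(−1) = 2/3 − (-2/3) = 4/3.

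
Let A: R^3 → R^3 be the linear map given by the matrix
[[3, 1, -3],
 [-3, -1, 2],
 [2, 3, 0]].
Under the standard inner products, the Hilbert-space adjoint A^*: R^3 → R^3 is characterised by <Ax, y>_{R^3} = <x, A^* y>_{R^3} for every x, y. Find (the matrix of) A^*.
A^* = A^T =
[[3, -3, 2],
 [1, -1, 3],
 [-3, 2, 0]]

For real matrices with standard dot products, the defining identity <Ax, y> = <x, A^* y> gives (Ax)^T y = x^T (A^*) y, i.e. x^T A^T y = x^T (A^*) y. Since this holds for all x, y, we must have A^* = A^T. Therefore
A^* =
[[3, -3, 2],
 [1, -1, 3],
 [-3, 2, 0]].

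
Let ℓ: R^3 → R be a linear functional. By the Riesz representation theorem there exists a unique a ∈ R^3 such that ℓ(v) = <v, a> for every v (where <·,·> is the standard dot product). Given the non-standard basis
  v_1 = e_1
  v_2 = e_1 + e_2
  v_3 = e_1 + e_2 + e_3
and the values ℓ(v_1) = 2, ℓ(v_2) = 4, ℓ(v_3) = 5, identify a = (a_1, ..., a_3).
a = (2, 2, 1)

Write a = (a_1, ..., a_3) in the standard basis. For each basis vector v_i, ℓ(v_i) = <v_i, a> is a linear equation in the a_j's. Collect the n equations into a matrix system V a = ℓ, where row i of V is v_i (expressed in the standard basis). Since V is invertible (lower-triangular with 1s on the diagonal, up to permutation), solve by back-substitution:
  V =
[[1, 0, 0],
 [1, 1, 0],
 [1, 1, 1]]
  V a = (2, 4, 5)
Solving gives a = (2, 2, 1).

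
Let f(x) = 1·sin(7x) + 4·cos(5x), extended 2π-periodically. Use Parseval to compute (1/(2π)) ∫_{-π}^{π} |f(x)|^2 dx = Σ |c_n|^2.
Σ |c_n|^2 = 17/2

Expand |f|^2 and use orthogonality of {sin(nx), cos(mx)} on [-π, π]:
  ∫_{-π}^{π} sin(nx)^2 dx = π, ∫ cos(mx)^2 dx = π, and cross terms integrate to 0.
So ∫_{-π}^{π} f(x)^2 dx = 1^2 · π + 4^2 · π = (1 + 16)π.
Divide by 2π: (1 + 16)/2 = 17/2.
By Parseval, this equals Σ |c_n|^2.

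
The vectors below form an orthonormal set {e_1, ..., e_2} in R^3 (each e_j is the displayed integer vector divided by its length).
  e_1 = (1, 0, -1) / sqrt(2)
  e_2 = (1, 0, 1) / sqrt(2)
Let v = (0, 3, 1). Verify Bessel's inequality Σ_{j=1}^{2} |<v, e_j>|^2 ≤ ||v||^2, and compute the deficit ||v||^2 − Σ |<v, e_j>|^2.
Σ |<v, e_j>|^2 = 1; ||v||^2 = 10; deficit = 9

Write each e_j = u_j / sqrt(<u_j, u_j>) where u_j is the displayed integer vector. Then <v, e_j> = <v, u_j> / sqrt(<u_j, u_j>), so |<v, e_j>|^2 = <v, u_j>^2 / <u_j, u_j>.
Coefficients: <v, e_1> = -1/sqrt(2), <v, e_2> = 1/sqrt(2).
Square and sum: Σ |<v, e_j>|^2 = 1.
Compute ||v||^2 = v·v = 10.
Deficit = 10 − 1 = 9 ≥ 0, confirming Bessel's inequality. (The deficit equals ||v − Σ <v,e_j> e_j||^2, the squared distance from v to span{e_j}.)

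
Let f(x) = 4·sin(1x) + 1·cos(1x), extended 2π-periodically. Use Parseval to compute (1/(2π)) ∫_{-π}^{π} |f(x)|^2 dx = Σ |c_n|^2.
Σ |c_n|^2 = 17/2

Expand |f|^2 and use orthogonality of {sin(nx), cos(mx)} on [-π, π]:
  ∫_{-π}^{π} sin(nx)^2 dx = π, ∫ cos(mx)^2 dx = π, and cross terms integrate to 0.
So ∫_{-π}^{π} f(x)^2 dx = 4^2 · π + 1^2 · π = (16 + 1)π.
Divide by 2π: (16 + 1)/2 = 17/2.
By Parseval, this equals Σ |c_n|^2.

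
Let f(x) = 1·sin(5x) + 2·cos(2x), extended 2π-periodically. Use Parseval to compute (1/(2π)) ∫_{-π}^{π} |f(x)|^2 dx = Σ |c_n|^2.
Σ |c_n|^2 = 5/2

Expand |f|^2 and use orthogonality of {sin(nx), cos(mx)} on [-π, π]:
  ∫_{-π}^{π} sin(nx)^2 dx = π, ∫ cos(mx)^2 dx = π, and cross terms integrate to 0.
So ∫_{-π}^{π} f(x)^2 dx = 1^2 · π + 2^2 · π = (1 + 4)π.
Divide by 2π: (1 + 4)/2 = 5/2.
By Parseval, this equals Σ |c_n|^2.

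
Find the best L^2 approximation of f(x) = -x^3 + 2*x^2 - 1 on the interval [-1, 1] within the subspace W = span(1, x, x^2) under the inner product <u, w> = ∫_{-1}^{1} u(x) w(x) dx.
g(x) = 2*x^2 - 3*x/5 - 1

The best approximation g ∈ W is the orthogonal projection of f onto W. Writing g = a_0 + a_1 x + a_2 x^2, the coefficients solve the normal equations G · a = b where
  G_{ij} = <φ_i, φ_j> and b_i = <f, φ_i>, with φ_0 = 1, φ_1 = x, φ_2 = x^2.
G =
  [2, 0, 2/3]
  [0, 2/3, 0]
  [2/3, 0, 2/5],
b = (-2/3, -2/5, 2/15).
Solving gives a_0 = -1, a_1 = -3/5, a_2 = 2, so
  g(x) = 2*x^2 - 3*x/5 - 1.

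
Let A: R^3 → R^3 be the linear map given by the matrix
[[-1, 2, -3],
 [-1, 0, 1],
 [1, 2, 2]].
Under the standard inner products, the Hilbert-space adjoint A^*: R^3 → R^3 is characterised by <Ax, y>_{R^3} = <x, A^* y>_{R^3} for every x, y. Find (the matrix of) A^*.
A^* = A^T =
[[-1, -1, 1],
 [2, 0, 2],
 [-3, 1, 2]]

For real matrices with standard dot products, the defining identity <Ax, y> = <x, A^* y> gives (Ax)^T y = x^T (A^*) y, i.e. x^T A^T y = x^T (A^*) y. Since this holds for all x, y, we must have A^* = A^T. Therefore
A^* =
[[-1, -1, 1],
 [2, 0, 2],
 [-3, 1, 2]].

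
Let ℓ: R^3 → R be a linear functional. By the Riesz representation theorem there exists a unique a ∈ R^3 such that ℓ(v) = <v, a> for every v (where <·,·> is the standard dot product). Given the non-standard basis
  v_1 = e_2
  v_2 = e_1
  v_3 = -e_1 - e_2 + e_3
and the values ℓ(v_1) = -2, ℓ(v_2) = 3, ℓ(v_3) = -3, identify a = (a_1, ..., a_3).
a = (3, -2, -2)

Write a = (a_1, ..., a_3) in the standard basis. For each basis vector v_i, ℓ(v_i) = <v_i, a> is a linear equation in the a_j's. Collect the n equations into a matrix system V a = ℓ, where row i of V is v_i (expressed in the standard basis). Since V is invertible (lower-triangular with 1s on the diagonal, up to permutation), solve by back-substitution:
  V =
[[0, 1, 0],
 [1, 0, 0],
 [-1, -1, 1]]
  V a = (-2, 3, -3)
Solving gives a = (3, -2, -2).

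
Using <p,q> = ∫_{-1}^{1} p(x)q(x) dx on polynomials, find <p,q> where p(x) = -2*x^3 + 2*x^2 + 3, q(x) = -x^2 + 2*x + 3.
<p,q> = 88/5

Expand the product: p(x)·q(x) = 2*x^5 - 6*x^4 - 2*x^3 + 3*x^2 + 6*x + 9.
∫_{-1}^{1} of each monomial x^k gives [2/(k+1) if k even, 0 if k odd]. Integrating term-by-term (or equivalently evaluating the antiderivative F(x) = x^6/3 - 6*x^5/5 - x^4/2 + x^3 + 3*x^2 + 9*x at the endpoints):
  F(1) − F(−1) = 349/30 − (-179/30) = 88/5.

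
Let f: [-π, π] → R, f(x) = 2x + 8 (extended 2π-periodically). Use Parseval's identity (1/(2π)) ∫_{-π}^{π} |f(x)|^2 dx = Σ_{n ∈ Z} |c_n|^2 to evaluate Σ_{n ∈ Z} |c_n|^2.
Σ |c_n|^2 = 4π^2/3 + 64

Expand and integrate term by term over [-π, π]:
  ∫ (2x)^2 dx = 4·(2π^3/3); ∫ 2·2·(8)·x dx = 0 (odd integrand); ∫ 8^2 dx = 64·2π.
So (1/(2π)) ∫_{-π}^{π} (2x + 8)^2 dx = 4π^2/3 + 64 = 4π^2/3 + 64.
Parseval ⇒ Σ |c_n|^2 = 4π^2/3 + 64.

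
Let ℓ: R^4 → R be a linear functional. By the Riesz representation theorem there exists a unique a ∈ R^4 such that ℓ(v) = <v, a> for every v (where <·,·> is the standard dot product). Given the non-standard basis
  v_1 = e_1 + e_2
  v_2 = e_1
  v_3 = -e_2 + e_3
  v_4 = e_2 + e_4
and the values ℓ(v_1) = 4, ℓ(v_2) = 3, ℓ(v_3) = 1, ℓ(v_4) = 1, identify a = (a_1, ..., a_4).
a = (3, 1, 2, 0)

Write a = (a_1, ..., a_4) in the standard basis. For each basis vector v_i, ℓ(v_i) = <v_i, a> is a linear equation in the a_j's. Collect the n equations into a matrix system V a = ℓ, where row i of V is v_i (expressed in the standard basis). Since V is invertible (lower-triangular with 1s on the diagonal, up to permutation), solve by back-substitution:
  V =
[[1, 1, 0, 0],
 [1, 0, 0, 0],
 [0, -1, 1, 0],
 [0, 1, 0, 1]]
  V a = (4, 3, 1, 1)
Solving gives a = (3, 1, 2, 0).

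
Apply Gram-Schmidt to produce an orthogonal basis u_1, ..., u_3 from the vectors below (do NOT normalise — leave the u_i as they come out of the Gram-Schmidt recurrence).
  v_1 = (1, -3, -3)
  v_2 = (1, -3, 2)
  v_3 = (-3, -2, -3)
Orthogonal basis:
  u_1 = (1, -3, -3)
  u_2 = (15/19, -45/19, 50/19)
  u_3 = (-33/10, -11/10, 0)

Apply the Gram-Schmidt recurrence
  u_1 = v_1
  u_i = v_i − Σ_{j<i} ((v_i · u_j) / (u_j · u_j)) · u_j.

Step by step this gives:
  u_1 = (1, -3, -3)
  u_2 = (15/19, -45/19, 50/19)
  u_3 = (-33/10, -11/10, 0)

Orthogonality check:
  u_2 · u_1 = 0 (should be 0)
  u_3 · u_1 = 0 (should be 0)
  u_3 · u_2 = 0 (should be 0)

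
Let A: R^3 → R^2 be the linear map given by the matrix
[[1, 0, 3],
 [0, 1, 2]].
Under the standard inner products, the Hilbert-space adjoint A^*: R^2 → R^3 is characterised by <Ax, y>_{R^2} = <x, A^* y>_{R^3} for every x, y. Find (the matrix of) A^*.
A^* = A^T =
[[1, 0],
 [0, 1],
 [3, 2]]

For real matrices with standard dot products, the defining identity <Ax, y> = <x, A^* y> gives (Ax)^T y = x^T (A^*) y, i.e. x^T A^T y = x^T (A^*) y. Since this holds for all x, y, we must have A^* = A^T. Therefore
A^* =
[[1, 0],
 [0, 1],
 [3, 2]].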